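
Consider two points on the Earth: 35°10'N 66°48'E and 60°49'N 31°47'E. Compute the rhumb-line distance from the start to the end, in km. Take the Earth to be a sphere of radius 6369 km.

Δψ = ln[tan(π/4+φ₂/2)/tan(π/4+φ₁/2)] = +0.6894;  Δφ = +0.4477 rad,  Δλ = -0.6112 rad
q = Δφ/Δψ = 0.6493
d = R·√(Δφ² + q²Δλ²) = 6369·0.59825 = 3810 km

3810 km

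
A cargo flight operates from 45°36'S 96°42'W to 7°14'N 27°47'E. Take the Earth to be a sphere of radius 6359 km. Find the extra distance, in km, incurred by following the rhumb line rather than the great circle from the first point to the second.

573 km

Great circle: cos σ = sin φ₁ sin φ₂ + cos φ₁ cos φ₂ cos Δλ,  σ = 2.0748 rad → d_gc = 13193.6 km
Rhumb line: Δψ = +1.0228, q = Δφ/Δψ = 0.9015, d_rh = R√(Δφ²+q²Δλ²) = 13766.5 km
Excess = 13766.5 − 13193.6 = 572.9 ≈ 573 km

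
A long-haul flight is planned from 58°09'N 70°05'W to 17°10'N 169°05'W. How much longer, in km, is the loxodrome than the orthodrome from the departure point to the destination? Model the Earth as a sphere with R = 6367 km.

552 km

Great circle: cos σ = sin φ₁ sin φ₂ + cos φ₁ cos φ₂ cos Δλ,  σ = 1.3981 rad → d_gc = 8901.7 km
Rhumb line: Δψ = -0.9499, q = Δφ/Δψ = 0.7530, d_rh = R√(Δφ²+q²Δλ²) = 9453.5 km
Excess = 9453.5 − 8901.7 = 551.8 ≈ 552 km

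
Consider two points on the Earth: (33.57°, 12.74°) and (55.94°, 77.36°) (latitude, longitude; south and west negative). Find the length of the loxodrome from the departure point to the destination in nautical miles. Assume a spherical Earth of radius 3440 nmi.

3018 nmi

Rhumb course C = atan2(Δλ, Δψ) with Δψ = ln[tan(π/4+φ₂/2)/tan(π/4+φ₁/2)] = +0.5606, Δλ = +1.1278 → C = 63.57°
d = R·|Δφ| / |cos C| = 3440·0.39043 / 0.44508 = 3018 nmi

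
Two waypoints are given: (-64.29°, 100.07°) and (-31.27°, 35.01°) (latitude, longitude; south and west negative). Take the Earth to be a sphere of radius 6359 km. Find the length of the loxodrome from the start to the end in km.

Δψ = ln[tan(π/4+φ₂/2)/tan(π/4+φ₁/2)] = +0.9024;  Δφ = +0.5763 rad,  Δλ = -1.1355 rad
q = Δφ/Δψ = 0.6386
d = R·√(Δφ² + q²Δλ²) = 6359·0.92626 = 5890 km

5890 km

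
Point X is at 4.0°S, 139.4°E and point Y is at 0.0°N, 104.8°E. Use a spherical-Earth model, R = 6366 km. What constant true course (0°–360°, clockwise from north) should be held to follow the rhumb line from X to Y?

276.6°

Δψ = ln[tan(π/4+φ₂/2)/tan(π/4+φ₁/2)] = +0.0699
Δλ = -0.6039 rad (taken the short way round)
course = atan2(Δλ, Δψ) = 276.60°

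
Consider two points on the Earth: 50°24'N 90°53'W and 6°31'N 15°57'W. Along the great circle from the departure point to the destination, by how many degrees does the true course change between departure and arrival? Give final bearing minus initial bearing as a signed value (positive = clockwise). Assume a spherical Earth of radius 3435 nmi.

+43.0°

At departure: θ₁ = atan2(sin Δλ cos φ₂, cos φ₁ sin φ₂ − sin φ₁ cos φ₂ cos Δλ) = 97.52°
At arrival: θ₂ = atan2(sin Δλ cos φ₁, −cos φ₂ sin φ₁ + sin φ₂ cos φ₁ cos Δλ) = 140.50°
Δθ = θ₂ − θ₁ = +43.0°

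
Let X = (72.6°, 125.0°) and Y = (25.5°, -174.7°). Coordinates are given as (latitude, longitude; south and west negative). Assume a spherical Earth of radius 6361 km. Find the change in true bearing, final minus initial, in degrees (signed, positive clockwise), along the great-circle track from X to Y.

+51.1°

At departure: θ₁ = atan2(sin Δλ cos φ₂, cos φ₁ sin φ₂ − sin φ₁ cos φ₂ cos Δλ) = 110.81°
At arrival: θ₂ = atan2(sin Δλ cos φ₁, −cos φ₂ sin φ₁ + sin φ₂ cos φ₁ cos Δλ) = 161.96°
Δθ = θ₂ − θ₁ = +51.1°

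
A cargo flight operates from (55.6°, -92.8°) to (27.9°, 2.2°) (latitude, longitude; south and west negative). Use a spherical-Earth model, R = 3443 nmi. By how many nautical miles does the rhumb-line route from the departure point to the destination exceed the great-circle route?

Great circle: cos σ = sin φ₁ sin φ₂ + cos φ₁ cos φ₂ cos Δλ,  σ = 1.2211 rad → d_gc = 4204.4 nmi
Rhumb line: Δψ = -0.6652, q = Δφ/Δψ = 0.7268, d_rh = R√(Δφ²+q²Δλ²) = 4470.4 nmi
Excess = 4470.4 − 4204.4 = 266.0 ≈ 266 nmi

266 nmi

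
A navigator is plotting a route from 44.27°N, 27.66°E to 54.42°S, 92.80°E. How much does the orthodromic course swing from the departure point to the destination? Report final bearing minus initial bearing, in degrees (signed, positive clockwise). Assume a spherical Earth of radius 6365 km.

At departure: θ₁ = atan2(sin Δλ cos φ₂, cos φ₁ sin φ₂ − sin φ₁ cos φ₂ cos Δλ) = 144.97°
At arrival: θ₂ = atan2(sin Δλ cos φ₁, −cos φ₂ sin φ₁ + sin φ₂ cos φ₁ cos Δλ) = 135.06°
Δθ = θ₂ − θ₁ = -9.9°

-9.9°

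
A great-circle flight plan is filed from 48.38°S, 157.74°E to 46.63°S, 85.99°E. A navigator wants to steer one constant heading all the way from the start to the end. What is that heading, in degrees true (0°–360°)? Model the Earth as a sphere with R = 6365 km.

Δψ = ln[tan(π/4+φ₂/2)/tan(π/4+φ₁/2)] = +0.0452
Δλ = -1.2523 rad (taken the short way round)
course = atan2(Δλ, Δψ) = 272.07°

272.1°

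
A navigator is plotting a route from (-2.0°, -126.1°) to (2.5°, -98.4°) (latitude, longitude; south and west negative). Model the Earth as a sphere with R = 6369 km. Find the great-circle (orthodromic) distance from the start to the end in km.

3119 km

Haversine: a = sin²(Δφ/2)+cos φ₁ cos φ₂ sin²(Δλ/2) = 0.05876;  σ = 2·atan2(√a,√(1−a))
σ = 28.056° → d = Rσ = 6369·0.48967 = 3119 km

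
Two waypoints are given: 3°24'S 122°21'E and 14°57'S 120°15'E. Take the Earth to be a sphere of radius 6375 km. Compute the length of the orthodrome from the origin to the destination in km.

1306 km

cos σ = sin φ₁ sin φ₂ + cos φ₁ cos φ₂ cos Δλ
      = sin(-3.40°)sin(-14.95°) + cos(-3.40°)cos(-14.95°)cos(-2.10°) = 0.9791
σ = 11.734° → d = Rσ = 6375·0.20480 = 1306 km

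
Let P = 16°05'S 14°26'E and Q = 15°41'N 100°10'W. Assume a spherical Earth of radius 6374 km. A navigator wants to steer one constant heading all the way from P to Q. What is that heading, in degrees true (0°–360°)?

285.7°

Δψ = ln[tan(π/4+φ₂/2)/tan(π/4+φ₁/2)] = +0.5617
Δλ = -2.0001 rad (taken the short way round)
course = atan2(Δλ, Δψ) = 285.69°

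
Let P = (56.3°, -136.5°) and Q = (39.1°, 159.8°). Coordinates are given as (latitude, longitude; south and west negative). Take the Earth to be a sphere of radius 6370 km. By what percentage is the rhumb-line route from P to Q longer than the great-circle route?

3.1%

Great circle: σ = 0.7735 rad → d_gc = Rσ = 4927.2 km
Rhumb: Δφ = -0.3002, Δλ = -1.1118, Δψ = -0.4519, q = Δφ/Δψ = 0.6643 → d_rh = R√(Δφ²+q²Δλ²) = 5078.2 km
Excess = (5078.2 − 4927.2) / 4927.2 = 151.0 / 4927.2 = 3.06% ≈ 3.1%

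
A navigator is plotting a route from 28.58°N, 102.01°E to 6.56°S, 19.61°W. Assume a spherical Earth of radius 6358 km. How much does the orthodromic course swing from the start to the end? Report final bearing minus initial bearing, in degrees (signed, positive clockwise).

At departure: θ₁ = atan2(sin Δλ cos φ₂, cos φ₁ sin φ₂ − sin φ₁ cos φ₂ cos Δλ) = 279.98°
At arrival: θ₂ = atan2(sin Δλ cos φ₁, −cos φ₂ sin φ₁ + sin φ₂ cos φ₁ cos Δλ) = 240.52°
Δθ = θ₂ − θ₁ = -39.5°

-39.5°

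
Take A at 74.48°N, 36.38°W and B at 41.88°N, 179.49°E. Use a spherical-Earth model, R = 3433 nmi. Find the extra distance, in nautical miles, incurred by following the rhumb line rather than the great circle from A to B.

Great circle: cos σ = sin φ₁ sin φ₂ + cos φ₁ cos φ₂ cos Δλ,  σ = 1.0681 rad → d_gc = 3666.8 nmi
Rhumb line: Δψ = -1.1868, q = Δφ/Δψ = 0.4794, d_rh = R√(Δφ²+q²Δλ²) = 4578.0 nmi
Excess = 4578.0 − 3666.8 = 911.2 ≈ 911 nmi

911 nmi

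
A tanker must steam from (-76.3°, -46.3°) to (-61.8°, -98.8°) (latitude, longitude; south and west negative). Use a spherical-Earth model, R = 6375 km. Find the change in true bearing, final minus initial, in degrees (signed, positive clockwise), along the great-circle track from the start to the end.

+49.8°

Initial bearing θ₁ = atan2(sin Δλ cos φ₂, cos φ₁ sin φ₂ − sin φ₁ cos φ₂ cos Δλ) = 280.69°
Final bearing θ₂ = (initial bearing from the destination back to the start) + 180° = 330.50°
Δθ = θ₂ − θ₁ = +49.8°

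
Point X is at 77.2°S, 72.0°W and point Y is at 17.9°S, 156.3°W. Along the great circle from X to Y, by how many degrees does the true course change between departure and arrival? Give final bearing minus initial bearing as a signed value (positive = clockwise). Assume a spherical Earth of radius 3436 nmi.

At departure: θ₁ = atan2(sin Δλ cos φ₂, cos φ₁ sin φ₂ − sin φ₁ cos φ₂ cos Δλ) = 271.46°
At arrival: θ₂ = atan2(sin Δλ cos φ₁, −cos φ₂ sin φ₁ + sin φ₂ cos φ₁ cos Δλ) = 346.54°
Δθ = θ₂ − θ₁ = +75.1°

+75.1°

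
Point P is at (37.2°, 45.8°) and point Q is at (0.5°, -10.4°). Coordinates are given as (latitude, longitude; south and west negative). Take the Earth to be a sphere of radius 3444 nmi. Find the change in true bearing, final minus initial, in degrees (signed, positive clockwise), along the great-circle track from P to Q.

-20.6°

Initial bearing θ₁ = atan2(sin Δλ cos φ₂, cos φ₁ sin φ₂ − sin φ₁ cos φ₂ cos Δλ) = 248.38°
Final bearing θ₂ = (initial bearing from the destination back to the start) + 180° = 227.77°
Δθ = θ₂ − θ₁ = -20.6°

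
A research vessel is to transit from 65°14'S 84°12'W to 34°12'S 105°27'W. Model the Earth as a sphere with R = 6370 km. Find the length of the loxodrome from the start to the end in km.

3744 km

Δψ = ln[tan(π/4+φ₂/2)/tan(π/4+φ₁/2)] = +0.8803;  Δφ = +0.5416 rad,  Δλ = -0.3709 rad
q = Δφ/Δψ = 0.6153
d = R·√(Δφ² + q²Δλ²) = 6370·0.58775 = 3744 km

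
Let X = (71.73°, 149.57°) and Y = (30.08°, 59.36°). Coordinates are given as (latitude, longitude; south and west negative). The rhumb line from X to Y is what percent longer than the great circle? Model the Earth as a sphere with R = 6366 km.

7.3%

Great circle: σ = 1.0759 rad → d_gc = Rσ = 6849.1 km
Rhumb: Δφ = -0.7269, Δλ = -1.5745, Δψ = -1.2767, q = Δφ/Δψ = 0.5694 → d_rh = R√(Δφ²+q²Δλ²) = 7347.5 km
Excess = (7347.5 − 6849.1) / 6849.1 = 498.4 / 6849.1 = 7.28% ≈ 7.3%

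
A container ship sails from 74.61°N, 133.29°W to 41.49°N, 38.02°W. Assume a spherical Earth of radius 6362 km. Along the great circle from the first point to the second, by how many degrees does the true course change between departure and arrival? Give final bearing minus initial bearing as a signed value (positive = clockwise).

+88.3°

At departure: θ₁ = atan2(sin Δλ cos φ₂, cos φ₁ sin φ₂ − sin φ₁ cos φ₂ cos Δλ) = 72.01°
At arrival: θ₂ = atan2(sin Δλ cos φ₁, −cos φ₂ sin φ₁ + sin φ₂ cos φ₁ cos Δλ) = 160.31°
Δθ = θ₂ − θ₁ = +88.3°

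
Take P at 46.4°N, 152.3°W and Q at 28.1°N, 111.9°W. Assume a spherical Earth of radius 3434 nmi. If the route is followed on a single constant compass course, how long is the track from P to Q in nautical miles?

2202 nmi

Δψ = ln[tan(π/4+φ₂/2)/tan(π/4+φ₁/2)] = -0.4050;  Δφ = -0.3194 rad,  Δλ = +0.7051 rad
q = Δφ/Δψ = 0.7886
d = R·√(Δφ² + q²Δλ²) = 3434·0.64128 = 2202 nmi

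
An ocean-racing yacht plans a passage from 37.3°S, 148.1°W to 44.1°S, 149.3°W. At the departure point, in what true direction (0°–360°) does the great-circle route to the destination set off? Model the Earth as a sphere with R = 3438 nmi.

θ = atan2( sin Δλ·cos φ₂ ,  cos φ₁ sin φ₂ − sin φ₁ cos φ₂ cos Δλ )
  = atan2(-0.0150, -0.1185) = 187.23°

187.2°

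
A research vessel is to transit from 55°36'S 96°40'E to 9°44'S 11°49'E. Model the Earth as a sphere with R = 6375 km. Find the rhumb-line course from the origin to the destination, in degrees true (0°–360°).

304.1°

Meridional parts: M(φ₁)=-1.1726, M(φ₂)=-0.1707 → ΔM = +1.0019;  Δλ = -1.4809 rad
tan C = Δλ / ΔM = -1.4781 → C = 304.08°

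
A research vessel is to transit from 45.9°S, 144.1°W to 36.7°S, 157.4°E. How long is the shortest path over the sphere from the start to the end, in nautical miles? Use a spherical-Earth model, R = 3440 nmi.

cos σ = sin φ₁ sin φ₂ + cos φ₁ cos φ₂ cos Δλ
      = sin(-45.90°)sin(-36.70°) + cos(-45.90°)cos(-36.70°)cos(-58.50°) = 0.7207
σ = 43.887° → d = Rσ = 3440·0.76598 = 2635 nmi

2635 nmi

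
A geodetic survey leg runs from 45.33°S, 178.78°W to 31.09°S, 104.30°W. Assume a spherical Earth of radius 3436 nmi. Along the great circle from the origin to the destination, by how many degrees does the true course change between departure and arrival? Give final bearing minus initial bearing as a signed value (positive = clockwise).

-50.7°

Initial bearing θ₁ = atan2(sin Δλ cos φ₂, cos φ₁ sin φ₂ − sin φ₁ cos φ₂ cos Δλ) = 103.63°
Final bearing θ₂ = (initial bearing from the destination back to the start) + 180° = 52.92°
Δθ = θ₂ − θ₁ = -50.7°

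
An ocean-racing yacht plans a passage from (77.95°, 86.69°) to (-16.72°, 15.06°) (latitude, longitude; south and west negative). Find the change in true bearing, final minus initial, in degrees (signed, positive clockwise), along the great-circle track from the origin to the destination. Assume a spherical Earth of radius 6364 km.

Initial bearing θ₁ = atan2(sin Δλ cos φ₂, cos φ₁ sin φ₂ − sin φ₁ cos φ₂ cos Δλ) = 248.65°
Final bearing θ₂ = (initial bearing from the destination back to the start) + 180° = 191.71°
Δθ = θ₂ − θ₁ = -56.9°

-56.9°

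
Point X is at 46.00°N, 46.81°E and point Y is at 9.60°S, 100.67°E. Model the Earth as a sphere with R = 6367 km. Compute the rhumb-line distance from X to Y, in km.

Δψ = ln[tan(π/4+φ₂/2)/tan(π/4+φ₁/2)] = -1.0746;  Δφ = -0.9704 rad,  Δλ = +0.9400 rad
q = Δφ/Δψ = 0.9030
d = R·√(Δφ² + q²Δλ²) = 6367·1.28929 = 8209 km

8209 km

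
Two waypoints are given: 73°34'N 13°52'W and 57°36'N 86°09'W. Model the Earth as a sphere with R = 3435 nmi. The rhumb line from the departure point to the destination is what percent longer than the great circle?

Great circle: σ = 0.5434 rad → d_gc = Rσ = 1866.5 nmi
Rhumb: Δφ = -0.2787, Δλ = -1.2616, Δψ = -0.6991, q = Δφ/Δψ = 0.3986 → d_rh = R√(Δφ²+q²Δλ²) = 1974.9 nmi
Excess = (1974.9 − 1866.5) / 1866.5 = 108.4 / 1866.5 = 5.81% ≈ 5.8%

5.8%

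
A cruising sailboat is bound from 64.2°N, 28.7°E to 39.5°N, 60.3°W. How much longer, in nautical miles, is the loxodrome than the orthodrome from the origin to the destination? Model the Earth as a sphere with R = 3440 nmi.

236 nmi

Great circle: cos σ = sin φ₁ sin φ₂ + cos φ₁ cos φ₂ cos Δλ,  σ = 0.9539 rad → d_gc = 3281.3 nmi
Rhumb line: Δψ = -0.7223, q = Δφ/Δψ = 0.5968, d_rh = R√(Δφ²+q²Δλ²) = 3517.0 nmi
Excess = 3517.0 − 3281.3 = 235.7 ≈ 236 nmi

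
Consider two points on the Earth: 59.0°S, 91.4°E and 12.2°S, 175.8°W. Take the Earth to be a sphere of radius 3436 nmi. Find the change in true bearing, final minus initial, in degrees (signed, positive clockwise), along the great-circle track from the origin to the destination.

-67.3°

Initial bearing θ₁ = atan2(sin Δλ cos φ₂, cos φ₁ sin φ₂ − sin φ₁ cos φ₂ cos Δλ) = 98.72°
Final bearing θ₂ = (initial bearing from the destination back to the start) + 180° = 31.39°
Δθ = θ₂ − θ₁ = -67.3°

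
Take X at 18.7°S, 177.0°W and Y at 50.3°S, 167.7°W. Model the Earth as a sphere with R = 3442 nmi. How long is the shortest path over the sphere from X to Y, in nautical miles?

1950 nmi

cos σ = sin φ₁ sin φ₂ + cos φ₁ cos φ₂ cos Δλ
      = sin(-18.70°)sin(-50.30°) + cos(-18.70°)cos(-50.30°)cos(9.30°) = 0.8438
σ = 32.459° → d = Rσ = 3442·0.56652 = 1950 nmi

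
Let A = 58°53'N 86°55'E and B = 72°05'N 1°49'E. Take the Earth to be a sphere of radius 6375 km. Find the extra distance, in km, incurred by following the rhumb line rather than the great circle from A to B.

314 km

Great circle: cos σ = sin φ₁ sin φ₂ + cos φ₁ cos φ₂ cos Δλ,  σ = 0.5949 rad → d_gc = 3792.8 km
Rhumb line: Δψ = +0.5688, q = Δφ/Δψ = 0.4050, d_rh = R√(Δφ²+q²Δλ²) = 4106.6 km
Excess = 4106.6 − 3792.8 = 313.8 ≈ 314 km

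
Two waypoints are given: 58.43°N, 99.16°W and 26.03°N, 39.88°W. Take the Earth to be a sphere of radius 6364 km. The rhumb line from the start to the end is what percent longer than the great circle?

2.2%

Great circle: σ = 0.9094 rad → d_gc = Rσ = 5787.5 km
Rhumb: Δφ = -0.5655, Δλ = +1.0346, Δψ = -0.7926, q = Δφ/Δψ = 0.7134 → d_rh = R√(Δφ²+q²Δλ²) = 5917.6 km
Excess = (5917.6 − 5787.5) / 5787.5 = 130.1 / 5787.5 = 2.248% ≈ 2.2%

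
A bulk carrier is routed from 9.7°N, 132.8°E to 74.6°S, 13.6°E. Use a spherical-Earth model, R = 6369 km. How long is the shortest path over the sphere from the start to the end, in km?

cos σ = sin φ₁ sin φ₂ + cos φ₁ cos φ₂ cos Δλ
      = sin(9.70°)sin(-74.60°) + cos(9.70°)cos(-74.60°)cos(-119.20°) = -0.2901
σ = 106.866° → d = Rσ = 6369·1.86517 = 11879 km

11879 km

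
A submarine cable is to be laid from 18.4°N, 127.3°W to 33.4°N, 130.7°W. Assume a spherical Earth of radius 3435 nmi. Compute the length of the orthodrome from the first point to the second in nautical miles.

918 nmi

Haversine: a = sin²(Δφ/2)+cos φ₁ cos φ₂ sin²(Δλ/2) = 0.01773;  σ = 2·atan2(√a,√(1−a))
σ = 15.306° → d = Rσ = 3435·0.26713 = 918 nmi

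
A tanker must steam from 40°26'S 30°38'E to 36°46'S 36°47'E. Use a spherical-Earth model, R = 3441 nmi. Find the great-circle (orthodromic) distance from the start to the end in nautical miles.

363 nmi

Haversine: a = sin²(Δφ/2)+cos φ₁ cos φ₂ sin²(Δλ/2) = 0.00278;  σ = 2·atan2(√a,√(1−a))
σ = 6.043° → d = Rσ = 3441·0.10546 = 363 nmi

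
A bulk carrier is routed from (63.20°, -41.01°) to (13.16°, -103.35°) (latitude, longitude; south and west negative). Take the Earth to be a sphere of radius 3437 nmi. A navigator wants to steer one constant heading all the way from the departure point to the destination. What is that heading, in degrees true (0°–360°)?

222.1°

Δψ = ln[tan(π/4+φ₂/2)/tan(π/4+φ₁/2)] = -1.2028
Δλ = -1.0880 rad (taken the short way round)
course = atan2(Δλ, Δψ) = 222.13°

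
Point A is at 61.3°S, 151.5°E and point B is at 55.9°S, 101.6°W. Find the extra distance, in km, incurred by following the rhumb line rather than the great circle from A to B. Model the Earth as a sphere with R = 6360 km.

691 km

Great circle: cos σ = sin φ₁ sin φ₂ + cos φ₁ cos φ₂ cos Δλ,  σ = 0.8658 rad → d_gc = 5506.2 km
Rhumb line: Δψ = +0.1813, q = Δφ/Δψ = 0.5198, d_rh = R√(Δφ²+q²Δλ²) = 6196.9 km
Excess = 6196.9 − 5506.2 = 690.7 ≈ 691 km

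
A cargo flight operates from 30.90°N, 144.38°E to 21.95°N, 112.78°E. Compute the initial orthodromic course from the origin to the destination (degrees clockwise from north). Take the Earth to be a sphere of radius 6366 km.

N = sin Δλ·cos φ₂ = -0.4860;  D = cos φ₁ sin φ₂ − sin φ₁ cos φ₂ cos Δλ = -0.0849
initial course = atan2(N, D) = 260.09°

260.1°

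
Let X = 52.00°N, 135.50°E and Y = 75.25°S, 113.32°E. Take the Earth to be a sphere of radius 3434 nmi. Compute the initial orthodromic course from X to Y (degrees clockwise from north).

θ = atan2( sin Δλ·cos φ₂ ,  cos φ₁ sin φ₂ − sin φ₁ cos φ₂ cos Δλ )
  = atan2(-0.0961, -0.7812) = 187.01°

187.0°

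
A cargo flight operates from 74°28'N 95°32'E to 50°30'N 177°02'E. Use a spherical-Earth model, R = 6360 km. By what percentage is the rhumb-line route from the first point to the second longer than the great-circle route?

7.1%

Great circle: σ = 0.6941 rad → d_gc = Rσ = 4414.6 km
Rhumb: Δφ = -0.4183, Δλ = +1.4224, Δψ = -0.9679, q = Δφ/Δψ = 0.4322 → d_rh = R√(Δφ²+q²Δλ²) = 4729.0 km
Excess = (4729.0 − 4414.6) / 4414.6 = 314.4 / 4414.6 = 7.12% ≈ 7.1%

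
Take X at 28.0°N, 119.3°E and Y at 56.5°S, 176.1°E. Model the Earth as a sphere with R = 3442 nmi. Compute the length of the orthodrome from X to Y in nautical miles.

5837 nmi

Haversine: a = sin²(Δφ/2)+cos φ₁ cos φ₂ sin²(Δλ/2) = 0.56232;  σ = 2·atan2(√a,√(1−a))
σ = 97.160° → d = Rσ = 3442·1.69576 = 5837 nmi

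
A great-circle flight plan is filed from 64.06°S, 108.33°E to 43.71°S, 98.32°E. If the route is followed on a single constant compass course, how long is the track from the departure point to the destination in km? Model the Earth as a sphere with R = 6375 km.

2353 km

Rhumb course C = atan2(Δλ, Δψ) with Δψ = ln[tan(π/4+φ₂/2)/tan(π/4+φ₁/2)] = +0.6184, Δλ = -0.1747 → C = 344.22°
d = R·|Δφ| / |cos C| = 6375·0.35517 / 0.96233 = 2353 km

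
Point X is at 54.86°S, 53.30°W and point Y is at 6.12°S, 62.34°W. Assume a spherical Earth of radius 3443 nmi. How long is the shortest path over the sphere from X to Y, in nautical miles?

2961 nmi

Haversine: a = sin²(Δφ/2)+cos φ₁ cos φ₂ sin²(Δλ/2) = 0.17382;  σ = 2·atan2(√a,√(1−a))
σ = 49.280° → d = Rσ = 3443·0.86009 = 2961 nmi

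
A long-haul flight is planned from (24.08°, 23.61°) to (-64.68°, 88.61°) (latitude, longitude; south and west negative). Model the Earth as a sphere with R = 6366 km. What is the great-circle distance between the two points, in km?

Haversine: a = sin²(Δφ/2)+cos φ₁ cos φ₂ sin²(Δλ/2) = 0.60190;  σ = 2·atan2(√a,√(1−a))
σ = 101.759° → d = Rσ = 6366·1.77604 = 11306 km

11306 km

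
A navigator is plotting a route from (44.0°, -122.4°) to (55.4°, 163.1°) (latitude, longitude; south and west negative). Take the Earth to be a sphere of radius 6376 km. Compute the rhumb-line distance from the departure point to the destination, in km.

Rhumb course C = atan2(Δλ, Δψ) with Δψ = ln[tan(π/4+φ₂/2)/tan(π/4+φ₁/2)] = +0.3096, Δλ = -1.3003 → C = 283.39°
d = R·|Δφ| / |cos C| = 6376·0.19897 / 0.23160 = 5478 km

5478 km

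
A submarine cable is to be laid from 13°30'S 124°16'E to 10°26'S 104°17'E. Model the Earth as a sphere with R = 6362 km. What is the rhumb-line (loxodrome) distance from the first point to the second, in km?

Δψ = ln[tan(π/4+φ₂/2)/tan(π/4+φ₁/2)] = +0.0547;  Δφ = +0.0535 rad,  Δλ = -0.3488 rad
q = Δφ/Δψ = 0.9781
d = R·√(Δφ² + q²Δλ²) = 6362·0.34532 = 2197 km

2197 km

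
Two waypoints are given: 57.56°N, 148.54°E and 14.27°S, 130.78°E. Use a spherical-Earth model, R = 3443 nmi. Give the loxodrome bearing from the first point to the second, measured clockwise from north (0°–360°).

191.8°

Δψ = ln[tan(π/4+φ₂/2)/tan(π/4+φ₁/2)] = -1.4864
Δλ = -0.3100 rad (taken the short way round)
course = atan2(Δλ, Δψ) = 191.78°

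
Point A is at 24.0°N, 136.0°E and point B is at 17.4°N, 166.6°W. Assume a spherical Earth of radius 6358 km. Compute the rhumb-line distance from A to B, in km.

5999 km

Δψ = ln[tan(π/4+φ₂/2)/tan(π/4+φ₁/2)] = -0.1232;  Δφ = -0.1152 rad,  Δλ = +1.0018 rad
q = Δφ/Δψ = 0.9348
d = R·√(Δφ² + q²Δλ²) = 6358·0.94354 = 5999 km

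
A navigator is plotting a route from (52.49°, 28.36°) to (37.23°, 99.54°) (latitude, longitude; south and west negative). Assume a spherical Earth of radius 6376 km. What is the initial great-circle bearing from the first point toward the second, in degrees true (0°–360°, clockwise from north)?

θ = atan2( sin Δλ·cos φ₂ ,  cos φ₁ sin φ₂ − sin φ₁ cos φ₂ cos Δλ )
  = atan2(+0.7536, +0.1646) = 77.68°

77.7°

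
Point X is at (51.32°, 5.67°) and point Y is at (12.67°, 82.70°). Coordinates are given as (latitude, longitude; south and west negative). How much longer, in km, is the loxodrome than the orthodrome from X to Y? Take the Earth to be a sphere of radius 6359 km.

Great circle: cos σ = sin φ₁ sin φ₂ + cos φ₁ cos φ₂ cos Δλ,  σ = 1.2576 rad → d_gc = 7997.2 km
Rhumb line: Δψ = -0.8241, q = Δφ/Δψ = 0.8186, d_rh = R√(Δφ²+q²Δλ²) = 8208.3 km
Excess = 8208.3 − 7997.2 = 211.1 ≈ 211 km

211 km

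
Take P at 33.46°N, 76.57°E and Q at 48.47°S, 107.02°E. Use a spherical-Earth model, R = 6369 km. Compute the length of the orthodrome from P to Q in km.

9596 km

Haversine: a = sin²(Δφ/2)+cos φ₁ cos φ₂ sin²(Δλ/2) = 0.46795;  σ = 2·atan2(√a,√(1−a))
σ = 86.325° → d = Rσ = 6369·1.50666 = 9596 km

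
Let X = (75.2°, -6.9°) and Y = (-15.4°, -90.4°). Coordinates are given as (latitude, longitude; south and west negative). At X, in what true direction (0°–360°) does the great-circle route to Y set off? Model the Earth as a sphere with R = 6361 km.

θ = atan2( sin Δλ·cos φ₂ ,  cos φ₁ sin φ₂ − sin φ₁ cos φ₂ cos Δλ )
  = atan2(-0.9579, -0.1734) = 259.74°

259.7°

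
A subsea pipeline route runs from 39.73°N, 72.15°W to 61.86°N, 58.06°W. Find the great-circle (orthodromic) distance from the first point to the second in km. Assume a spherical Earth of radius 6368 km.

Haversine: a = sin²(Δφ/2)+cos φ₁ cos φ₂ sin²(Δλ/2) = 0.04229;  σ = 2·atan2(√a,√(1−a))
σ = 23.735° → d = Rσ = 6368·0.41425 = 2638 km

2638 km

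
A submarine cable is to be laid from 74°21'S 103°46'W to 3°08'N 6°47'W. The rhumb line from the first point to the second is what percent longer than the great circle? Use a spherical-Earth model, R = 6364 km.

6.1%

Great circle: σ = 1.6563 rad → d_gc = Rσ = 10540.6 km
Rhumb: Δφ = +1.3523, Δλ = +1.6927, Δψ = +2.0394, q = Δφ/Δψ = 0.6631 → d_rh = R√(Δφ²+q²Δλ²) = 11184.5 km
Excess = (11184.5 − 10540.6) / 10540.6 = 643.9 / 10540.6 = 6.11% ≈ 6.1%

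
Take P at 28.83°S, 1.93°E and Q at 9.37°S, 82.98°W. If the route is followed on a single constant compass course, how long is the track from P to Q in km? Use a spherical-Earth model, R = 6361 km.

9114 km

Δψ = ln[tan(π/4+φ₂/2)/tan(π/4+φ₁/2)] = +0.3616;  Δφ = +0.3396 rad,  Δλ = -1.4820 rad
q = Δφ/Δψ = 0.9393
d = R·√(Δφ² + q²Δλ²) = 6361·1.43283 = 9114 km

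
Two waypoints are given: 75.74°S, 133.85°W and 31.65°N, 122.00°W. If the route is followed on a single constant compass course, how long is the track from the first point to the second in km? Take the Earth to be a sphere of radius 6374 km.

11983 km

Δψ = ln[tan(π/4+φ₂/2)/tan(π/4+φ₁/2)] = +2.6616;  Δφ = +1.8743 rad,  Δλ = +0.2068 rad
q = Δφ/Δψ = 0.7042
d = R·√(Δφ² + q²Δλ²) = 6374·1.87996 = 11983 km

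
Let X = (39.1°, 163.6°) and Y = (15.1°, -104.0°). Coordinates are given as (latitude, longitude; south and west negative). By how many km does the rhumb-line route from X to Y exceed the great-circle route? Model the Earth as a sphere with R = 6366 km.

271 km

Great circle: cos σ = sin φ₁ sin φ₂ + cos φ₁ cos φ₂ cos Δλ,  σ = 1.4375 rad → d_gc = 9151.0 km
Rhumb line: Δψ = -0.4759, q = Δφ/Δψ = 0.8802, d_rh = R√(Δφ²+q²Δλ²) = 9421.7 km
Excess = 9421.7 − 9151.0 = 270.7 ≈ 271 km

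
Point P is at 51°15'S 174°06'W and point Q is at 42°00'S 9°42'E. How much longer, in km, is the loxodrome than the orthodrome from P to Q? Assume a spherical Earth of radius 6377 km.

3811 km

Great circle: cos σ = sin φ₁ sin φ₂ + cos φ₁ cos φ₂ cos Δλ,  σ = 1.5130 rad → d_gc = 9648.7 km
Rhumb line: Δψ = +0.2359, q = Δφ/Δψ = 0.6843, d_rh = R√(Δφ²+q²Δλ²) = 13460.1 km
Excess = 13460.1 − 9648.7 = 3811.4 ≈ 3811 km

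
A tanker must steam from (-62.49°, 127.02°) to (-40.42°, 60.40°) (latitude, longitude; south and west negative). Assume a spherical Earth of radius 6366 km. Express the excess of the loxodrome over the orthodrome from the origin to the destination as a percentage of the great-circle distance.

Great circle: σ = 0.7747 rad → d_gc = Rσ = 4931.9 km
Rhumb: Δφ = +0.3852, Δλ = -1.1627, Δψ = +0.6348, q = Δφ/Δψ = 0.6068 → d_rh = R√(Δφ²+q²Δλ²) = 5117.0 km
Excess = (5117.0 − 4931.9) / 4931.9 = 185.1 / 4931.9 = 3.753% ≈ 3.8%

3.8%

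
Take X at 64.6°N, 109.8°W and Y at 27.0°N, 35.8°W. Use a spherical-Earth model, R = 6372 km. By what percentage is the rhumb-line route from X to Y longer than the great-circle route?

4.1%

Great circle: σ = 1.0293 rad → d_gc = Rσ = 6558.5 km
Rhumb: Δφ = -0.6562, Δλ = +1.2915, Δψ = -1.0003, q = Δφ/Δψ = 0.6560 → d_rh = R√(Δφ²+q²Δλ²) = 6828.9 km
Excess = (6828.9 − 6558.5) / 6558.5 = 270.4 / 6558.5 = 4.12% ≈ 4.1%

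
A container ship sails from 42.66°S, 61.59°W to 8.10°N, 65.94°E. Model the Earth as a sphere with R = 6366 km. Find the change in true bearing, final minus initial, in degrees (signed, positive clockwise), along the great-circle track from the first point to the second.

-67.4°

At departure: θ₁ = atan2(sin Δλ cos φ₂, cos φ₁ sin φ₂ − sin φ₁ cos φ₂ cos Δλ) = 111.23°
At arrival: θ₂ = atan2(sin Δλ cos φ₁, −cos φ₂ sin φ₁ + sin φ₂ cos φ₁ cos Δλ) = 43.82°
Δθ = θ₂ − θ₁ = -67.4°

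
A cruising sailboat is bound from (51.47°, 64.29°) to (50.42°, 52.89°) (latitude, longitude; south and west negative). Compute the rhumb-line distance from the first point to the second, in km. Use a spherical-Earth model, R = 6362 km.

Δψ = ln[tan(π/4+φ₂/2)/tan(π/4+φ₁/2)] = -0.0291;  Δφ = -0.0183 rad,  Δλ = -0.1990 rad
q = Δφ/Δψ = 0.6300
d = R·√(Δφ² + q²Δλ²) = 6362·0.12669 = 806 km

806 km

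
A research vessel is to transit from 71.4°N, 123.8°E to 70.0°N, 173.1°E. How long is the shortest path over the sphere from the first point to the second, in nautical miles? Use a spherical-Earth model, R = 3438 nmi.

Haversine: a = sin²(Δφ/2)+cos φ₁ cos φ₂ sin²(Δλ/2) = 0.01913;  σ = 2·atan2(√a,√(1−a))
σ = 15.898° → d = Rσ = 3438·0.27748 = 954 nmi

954 nmi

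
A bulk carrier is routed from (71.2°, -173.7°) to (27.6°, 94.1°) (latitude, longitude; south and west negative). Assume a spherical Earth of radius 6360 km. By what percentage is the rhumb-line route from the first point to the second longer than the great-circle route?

7.4%

Great circle: σ = 1.1289 rad → d_gc = Rσ = 7180.1 km
Rhumb: Δφ = -0.7610, Δλ = -1.6092, Δψ = -1.2970, q = Δφ/Δψ = 0.5867 → d_rh = R√(Δφ²+q²Δλ²) = 7712.3 km
Excess = (7712.3 − 7180.1) / 7180.1 = 532.2 / 7180.1 = 7.41% ≈ 7.4%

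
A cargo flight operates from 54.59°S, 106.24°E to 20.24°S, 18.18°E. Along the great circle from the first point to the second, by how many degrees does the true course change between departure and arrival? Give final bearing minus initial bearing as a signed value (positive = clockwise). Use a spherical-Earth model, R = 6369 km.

Initial bearing θ₁ = atan2(sin Δλ cos φ₂, cos φ₁ sin φ₂ − sin φ₁ cos φ₂ cos Δλ) = 259.45°
Final bearing θ₂ = (initial bearing from the destination back to the start) + 180° = 322.62°
Δθ = θ₂ − θ₁ = +63.2°

+63.2°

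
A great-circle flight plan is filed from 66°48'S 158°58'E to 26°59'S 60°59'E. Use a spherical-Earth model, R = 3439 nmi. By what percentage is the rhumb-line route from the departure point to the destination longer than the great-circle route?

Great circle: σ = 1.1936 rad → d_gc = Rσ = 4104.9 nmi
Rhumb: Δφ = +0.6949, Δλ = -1.7101, Δψ = +1.0940, q = Δφ/Δψ = 0.6352 → d_rh = R√(Δφ²+q²Δλ²) = 4434.7 nmi
Excess = (4434.7 − 4104.9) / 4104.9 = 329.8 / 4104.9 = 8.03% ≈ 8.0%

8.0%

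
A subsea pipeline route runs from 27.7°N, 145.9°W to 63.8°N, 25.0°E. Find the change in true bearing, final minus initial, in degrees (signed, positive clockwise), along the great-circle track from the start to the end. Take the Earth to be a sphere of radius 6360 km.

+167.9°

At departure: θ₁ = atan2(sin Δλ cos φ₂, cos φ₁ sin φ₂ − sin φ₁ cos φ₂ cos Δλ) = 4.01°
At arrival: θ₂ = atan2(sin Δλ cos φ₁, −cos φ₂ sin φ₁ + sin φ₂ cos φ₁ cos Δλ) = 171.95°
Δθ = θ₂ − θ₁ = +167.9°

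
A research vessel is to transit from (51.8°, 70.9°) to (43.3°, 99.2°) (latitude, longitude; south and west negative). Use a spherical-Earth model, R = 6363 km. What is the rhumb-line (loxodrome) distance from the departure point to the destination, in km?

2316 km

Rhumb course C = atan2(Δλ, Δψ) with Δψ = ln[tan(π/4+φ₂/2)/tan(π/4+φ₁/2)] = -0.2205, Δλ = +0.4939 → C = 114.06°
d = R·|Δφ| / |cos C| = 6363·0.14835 / 0.40763 = 2316 km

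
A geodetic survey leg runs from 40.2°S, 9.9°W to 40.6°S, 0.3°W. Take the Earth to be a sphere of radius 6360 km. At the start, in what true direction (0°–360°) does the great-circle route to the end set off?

θ = atan2( sin Δλ·cos φ₂ ,  cos φ₁ sin φ₂ − sin φ₁ cos φ₂ cos Δλ )
  = atan2(+0.1266, -0.0138) = 96.24°

96.2°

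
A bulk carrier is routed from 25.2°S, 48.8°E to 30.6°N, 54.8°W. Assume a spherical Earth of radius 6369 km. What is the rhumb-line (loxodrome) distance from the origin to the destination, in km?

Rhumb course C = atan2(Δλ, Δψ) with Δψ = ln[tan(π/4+φ₂/2)/tan(π/4+φ₁/2)] = +1.0162, Δλ = -1.8082 → C = 299.34°
d = R·|Δφ| / |cos C| = 6369·0.97389 / 0.48992 = 12661 km

12661 km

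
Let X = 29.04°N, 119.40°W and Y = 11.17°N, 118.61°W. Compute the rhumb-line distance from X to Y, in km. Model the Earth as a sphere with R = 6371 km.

1989 km

Δψ = ln[tan(π/4+φ₂/2)/tan(π/4+φ₁/2)] = -0.3339;  Δφ = -0.3119 rad,  Δλ = +0.0138 rad
q = Δφ/Δψ = 0.9342
d = R·√(Δφ² + q²Δλ²) = 6371·0.31216 = 1989 km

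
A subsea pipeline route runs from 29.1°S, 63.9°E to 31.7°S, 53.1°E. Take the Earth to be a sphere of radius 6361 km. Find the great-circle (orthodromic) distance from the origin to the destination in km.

1073 km

cos σ = sin φ₁ sin φ₂ + cos φ₁ cos φ₂ cos Δλ
      = sin(-29.10°)sin(-31.70°) + cos(-29.10°)cos(-31.70°)cos(-10.80°) = 0.9858
σ = 9.666° → d = Rσ = 6361·0.16871 = 1073 km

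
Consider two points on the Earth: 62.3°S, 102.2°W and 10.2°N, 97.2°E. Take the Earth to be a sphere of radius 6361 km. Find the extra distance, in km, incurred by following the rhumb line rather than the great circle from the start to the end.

Great circle: cos σ = sin φ₁ sin φ₂ + cos φ₁ cos φ₂ cos Δλ,  σ = 2.1998 rad → d_gc = 13992.70 km
Rhumb line: Δψ = +1.5792, q = Δφ/Δψ = 0.8013, d_rh = R√(Δφ²+q²Δλ²) = 16398.16 km
Excess = 16398.16 − 13992.70 = 2405.46 ≈ 2405 km

2405 km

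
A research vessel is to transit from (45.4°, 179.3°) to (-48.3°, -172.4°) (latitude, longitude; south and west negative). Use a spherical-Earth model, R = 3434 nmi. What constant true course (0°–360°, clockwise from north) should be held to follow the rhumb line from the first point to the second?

175.5°

Meridional parts: M(φ₁)=+0.8913, M(φ₂)=-0.9653 → ΔM = -1.8566;  Δλ = +0.1449 rad
tan C = Δλ / ΔM = -0.0780 → C = 175.54°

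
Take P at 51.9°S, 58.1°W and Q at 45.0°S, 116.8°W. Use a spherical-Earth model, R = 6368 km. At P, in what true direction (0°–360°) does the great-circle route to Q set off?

256.3°

N = sin Δλ·cos φ₂ = -0.6042;  D = cos φ₁ sin φ₂ − sin φ₁ cos φ₂ cos Δλ = -0.1472
initial course = atan2(N, D) = 256.31°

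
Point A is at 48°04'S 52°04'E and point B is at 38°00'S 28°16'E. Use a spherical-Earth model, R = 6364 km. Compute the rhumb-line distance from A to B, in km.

Rhumb course C = atan2(Δλ, Δψ) with Δψ = ln[tan(π/4+φ₂/2)/tan(π/4+φ₁/2)] = +0.2412, Δλ = -0.4154 → C = 300.14°
d = R·|Δφ| / |cos C| = 6364·0.17570 / 0.50218 = 2227 km

2227 km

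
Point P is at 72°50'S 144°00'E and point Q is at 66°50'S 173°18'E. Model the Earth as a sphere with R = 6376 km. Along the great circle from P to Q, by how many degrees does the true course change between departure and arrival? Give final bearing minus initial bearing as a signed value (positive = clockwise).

Initial bearing θ₁ = atan2(sin Δλ cos φ₂, cos φ₁ sin φ₂ − sin φ₁ cos φ₂ cos Δλ) = 73.66°
Final bearing θ₂ = (initial bearing from the destination back to the start) + 180° = 46.05°
Δθ = θ₂ − θ₁ = -27.6°

-27.6°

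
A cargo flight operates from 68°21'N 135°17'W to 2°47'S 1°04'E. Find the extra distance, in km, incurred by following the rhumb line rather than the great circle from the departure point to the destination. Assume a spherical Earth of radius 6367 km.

Great circle: cos σ = sin φ₁ sin φ₂ + cos φ₁ cos φ₂ cos Δλ,  σ = 1.8879 rad → d_gc = 12019.9 km
Rhumb line: Δψ = -1.7030, q = Δφ/Δψ = 0.7290, d_rh = R√(Δφ²+q²Δλ²) = 13583.2 km
Excess = 13583.2 − 12019.9 = 1563.3 ≈ 1563 km

1563 km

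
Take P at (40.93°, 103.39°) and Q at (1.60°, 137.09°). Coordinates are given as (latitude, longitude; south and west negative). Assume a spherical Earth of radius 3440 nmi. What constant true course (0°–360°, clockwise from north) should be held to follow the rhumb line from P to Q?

Δψ = ln[tan(π/4+φ₂/2)/tan(π/4+φ₁/2)] = -0.7563
Δλ = +0.5882 rad (taken the short way round)
course = atan2(Δλ, Δψ) = 142.13°

142.1°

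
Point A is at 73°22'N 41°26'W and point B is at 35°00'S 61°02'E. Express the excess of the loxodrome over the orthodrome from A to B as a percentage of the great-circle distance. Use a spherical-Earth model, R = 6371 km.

4.0%

Great circle: σ = 2.2145 rad → d_gc = Rσ = 14108.8 km
Rhumb: Δφ = -1.8914, Δλ = +1.7884, Δψ = -2.5757, q = Δφ/Δψ = 0.7343 → d_rh = R√(Δφ²+q²Δλ²) = 14669.5 km
Excess = (14669.5 − 14108.8) / 14108.8 = 560.7 / 14108.8 = 3.97% ≈ 4.0%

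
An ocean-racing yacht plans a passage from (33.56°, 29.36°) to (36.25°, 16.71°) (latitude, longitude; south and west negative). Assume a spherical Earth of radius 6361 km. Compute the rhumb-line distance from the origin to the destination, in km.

1190 km

Rhumb course C = atan2(Δλ, Δψ) with Δψ = ln[tan(π/4+φ₂/2)/tan(π/4+φ₁/2)] = +0.0573, Δλ = -0.2208 → C = 284.54°
d = R·|Δφ| / |cos C| = 6361·0.04695 / 0.25104 = 1190 km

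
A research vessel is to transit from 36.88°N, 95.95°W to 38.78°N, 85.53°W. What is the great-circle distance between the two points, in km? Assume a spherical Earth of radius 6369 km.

cos σ = sin φ₁ sin φ₂ + cos φ₁ cos φ₂ cos Δλ
      = sin(36.88°)sin(38.78°) + cos(36.88°)cos(38.78°)cos(10.42°) = 0.9892
σ = 8.441° → d = Rσ = 6369·0.14733 = 938 km

938 km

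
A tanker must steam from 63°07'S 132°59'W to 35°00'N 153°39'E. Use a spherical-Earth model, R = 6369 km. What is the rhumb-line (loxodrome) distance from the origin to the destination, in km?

Rhumb course C = atan2(Δλ, Δψ) with Δψ = ln[tan(π/4+φ₂/2)/tan(π/4+φ₁/2)] = +2.0841, Δλ = -1.2805 → C = 328.43°
d = R·|Δφ| / |cos C| = 6369·1.71246 / 0.85203 = 12801 km

12801 km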